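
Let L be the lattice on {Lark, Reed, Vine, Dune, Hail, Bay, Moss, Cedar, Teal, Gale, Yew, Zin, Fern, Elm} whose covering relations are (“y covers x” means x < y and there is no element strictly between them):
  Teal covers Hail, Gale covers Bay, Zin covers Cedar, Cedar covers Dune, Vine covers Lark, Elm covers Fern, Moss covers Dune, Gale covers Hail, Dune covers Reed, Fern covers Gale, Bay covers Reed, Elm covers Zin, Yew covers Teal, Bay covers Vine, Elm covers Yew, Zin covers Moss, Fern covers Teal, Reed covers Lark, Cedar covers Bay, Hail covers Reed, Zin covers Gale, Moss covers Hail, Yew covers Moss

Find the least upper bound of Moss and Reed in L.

Common upper bounds of {Moss, Reed}: Elm, Moss, Yew, Zin.
The least among these is Moss.

Moss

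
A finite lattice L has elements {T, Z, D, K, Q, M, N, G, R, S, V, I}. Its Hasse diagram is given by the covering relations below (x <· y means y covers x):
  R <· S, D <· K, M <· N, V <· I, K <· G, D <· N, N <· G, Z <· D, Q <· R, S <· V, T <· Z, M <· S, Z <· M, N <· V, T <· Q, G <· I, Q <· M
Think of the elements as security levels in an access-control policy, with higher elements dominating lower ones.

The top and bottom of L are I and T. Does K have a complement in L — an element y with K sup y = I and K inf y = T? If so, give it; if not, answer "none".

R

Need y with K ∨ y = I and K ∧ y = T.
Checking each element gives: R.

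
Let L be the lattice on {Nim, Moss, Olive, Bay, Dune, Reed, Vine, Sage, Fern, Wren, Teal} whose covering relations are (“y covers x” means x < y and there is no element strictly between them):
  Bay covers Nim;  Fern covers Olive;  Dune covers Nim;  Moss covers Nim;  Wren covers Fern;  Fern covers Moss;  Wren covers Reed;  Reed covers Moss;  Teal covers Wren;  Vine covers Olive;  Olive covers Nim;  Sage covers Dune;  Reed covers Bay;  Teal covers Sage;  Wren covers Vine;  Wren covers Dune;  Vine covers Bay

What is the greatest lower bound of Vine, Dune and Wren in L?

Common lower bounds of {Vine, Dune, Wren}: Nim.
The greatest among these is Nim.

Nim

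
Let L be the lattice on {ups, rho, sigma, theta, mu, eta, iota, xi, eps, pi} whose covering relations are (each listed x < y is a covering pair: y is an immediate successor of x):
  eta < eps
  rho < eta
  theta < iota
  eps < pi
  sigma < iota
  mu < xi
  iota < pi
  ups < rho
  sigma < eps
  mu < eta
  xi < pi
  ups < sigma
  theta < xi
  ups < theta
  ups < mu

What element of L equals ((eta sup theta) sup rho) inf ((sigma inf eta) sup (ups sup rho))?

rho

eta ∨ theta = pi
pi ∨ rho = pi
sigma ∧ eta = ups
ups ∨ rho = rho
ups ∨ rho = rho
pi ∧ rho = rho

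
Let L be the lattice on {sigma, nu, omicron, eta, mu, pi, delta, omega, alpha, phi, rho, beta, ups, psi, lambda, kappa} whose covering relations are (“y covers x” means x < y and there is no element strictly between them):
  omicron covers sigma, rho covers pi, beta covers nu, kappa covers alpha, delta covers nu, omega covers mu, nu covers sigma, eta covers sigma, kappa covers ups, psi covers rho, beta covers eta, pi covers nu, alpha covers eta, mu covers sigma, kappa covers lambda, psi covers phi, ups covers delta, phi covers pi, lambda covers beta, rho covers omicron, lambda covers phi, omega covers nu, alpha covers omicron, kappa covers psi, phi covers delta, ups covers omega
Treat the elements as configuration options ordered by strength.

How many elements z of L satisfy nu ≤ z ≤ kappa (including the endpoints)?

The interval [nu, kappa] = {beta, delta, kappa, lambda, nu, omega, phi, pi, psi, rho, ups}, which has 11 elements.

11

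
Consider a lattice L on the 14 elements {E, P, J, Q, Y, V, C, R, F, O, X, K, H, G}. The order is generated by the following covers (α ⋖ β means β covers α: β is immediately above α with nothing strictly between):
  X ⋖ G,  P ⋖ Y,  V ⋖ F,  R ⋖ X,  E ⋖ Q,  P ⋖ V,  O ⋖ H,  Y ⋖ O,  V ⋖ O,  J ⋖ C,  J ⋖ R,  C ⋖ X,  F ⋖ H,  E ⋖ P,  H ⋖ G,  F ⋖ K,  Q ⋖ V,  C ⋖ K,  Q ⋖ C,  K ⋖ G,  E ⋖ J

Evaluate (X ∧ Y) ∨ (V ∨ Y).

X ∧ Y = E
V ∨ Y = O
E ∨ O = O

O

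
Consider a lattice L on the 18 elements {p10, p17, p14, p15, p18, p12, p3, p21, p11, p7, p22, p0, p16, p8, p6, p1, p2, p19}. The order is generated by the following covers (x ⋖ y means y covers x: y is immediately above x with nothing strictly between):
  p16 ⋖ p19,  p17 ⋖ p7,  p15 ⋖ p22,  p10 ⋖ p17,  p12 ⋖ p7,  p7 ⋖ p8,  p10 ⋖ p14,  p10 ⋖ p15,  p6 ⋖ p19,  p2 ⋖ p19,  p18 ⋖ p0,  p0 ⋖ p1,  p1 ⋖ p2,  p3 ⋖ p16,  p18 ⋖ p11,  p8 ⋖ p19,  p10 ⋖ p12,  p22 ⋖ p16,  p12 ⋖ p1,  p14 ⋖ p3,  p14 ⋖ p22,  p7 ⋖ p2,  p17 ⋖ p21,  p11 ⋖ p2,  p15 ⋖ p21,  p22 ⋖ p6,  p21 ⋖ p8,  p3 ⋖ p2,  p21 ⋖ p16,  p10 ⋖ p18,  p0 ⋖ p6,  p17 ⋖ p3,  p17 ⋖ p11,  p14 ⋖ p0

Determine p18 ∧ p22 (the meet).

Common lower bounds of {p18, p22}: p10.
The greatest among these is p10.

p10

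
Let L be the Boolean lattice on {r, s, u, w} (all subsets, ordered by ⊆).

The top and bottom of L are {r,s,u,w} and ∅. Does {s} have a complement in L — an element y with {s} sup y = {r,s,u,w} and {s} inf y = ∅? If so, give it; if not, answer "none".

Need y with {s} ∨ y = {r,s,u,w} and {s} ∧ y = ∅.
Checking each element gives: {r,u,w}.

{r,u,w}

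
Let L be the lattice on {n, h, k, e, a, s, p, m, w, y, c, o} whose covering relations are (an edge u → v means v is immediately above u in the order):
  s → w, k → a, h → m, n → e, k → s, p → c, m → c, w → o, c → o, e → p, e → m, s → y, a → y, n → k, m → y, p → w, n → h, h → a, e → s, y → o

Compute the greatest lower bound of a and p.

Common lower bounds of {a, p}: n.
The greatest among these is n.

n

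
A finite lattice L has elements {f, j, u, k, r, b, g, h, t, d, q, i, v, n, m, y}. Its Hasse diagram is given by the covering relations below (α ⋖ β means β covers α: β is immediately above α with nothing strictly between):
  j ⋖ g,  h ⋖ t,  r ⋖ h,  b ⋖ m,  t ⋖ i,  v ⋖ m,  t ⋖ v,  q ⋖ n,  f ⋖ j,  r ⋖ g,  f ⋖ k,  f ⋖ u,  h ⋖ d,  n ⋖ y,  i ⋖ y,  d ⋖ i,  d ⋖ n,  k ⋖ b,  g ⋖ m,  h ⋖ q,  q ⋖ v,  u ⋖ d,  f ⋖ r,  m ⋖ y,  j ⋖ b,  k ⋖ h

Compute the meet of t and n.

Common lower bounds of {t, n}: f, h, k, r.
The greatest among these is h.

h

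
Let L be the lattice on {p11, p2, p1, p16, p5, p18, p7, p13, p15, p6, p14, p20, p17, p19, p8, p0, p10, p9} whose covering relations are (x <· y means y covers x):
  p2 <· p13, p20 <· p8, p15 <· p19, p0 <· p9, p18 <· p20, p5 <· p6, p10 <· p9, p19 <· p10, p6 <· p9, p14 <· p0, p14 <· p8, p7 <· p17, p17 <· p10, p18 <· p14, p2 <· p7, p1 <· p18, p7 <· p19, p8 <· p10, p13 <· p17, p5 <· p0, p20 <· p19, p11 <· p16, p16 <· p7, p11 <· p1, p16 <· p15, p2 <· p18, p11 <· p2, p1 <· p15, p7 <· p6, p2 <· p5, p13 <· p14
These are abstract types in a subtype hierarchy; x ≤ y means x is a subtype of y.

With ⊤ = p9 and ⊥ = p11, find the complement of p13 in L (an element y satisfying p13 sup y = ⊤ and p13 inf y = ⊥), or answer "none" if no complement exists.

For every candidate y, either p13 ∨ y ≠ p9 or p13 ∧ y ≠ p11; no complement exists.

none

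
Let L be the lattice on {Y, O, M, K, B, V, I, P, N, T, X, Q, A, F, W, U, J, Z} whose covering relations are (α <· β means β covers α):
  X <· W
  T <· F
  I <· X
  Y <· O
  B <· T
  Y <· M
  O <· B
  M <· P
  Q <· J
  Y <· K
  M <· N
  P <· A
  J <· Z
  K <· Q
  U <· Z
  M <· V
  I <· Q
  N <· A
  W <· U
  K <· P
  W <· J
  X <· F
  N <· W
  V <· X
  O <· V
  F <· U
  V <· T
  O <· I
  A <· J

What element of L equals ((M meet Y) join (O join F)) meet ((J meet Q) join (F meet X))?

M ∧ Y = Y
O ∨ F = F
Y ∨ F = F
J ∧ Q = Q
F ∧ X = X
Q ∨ X = J
F ∧ J = X

X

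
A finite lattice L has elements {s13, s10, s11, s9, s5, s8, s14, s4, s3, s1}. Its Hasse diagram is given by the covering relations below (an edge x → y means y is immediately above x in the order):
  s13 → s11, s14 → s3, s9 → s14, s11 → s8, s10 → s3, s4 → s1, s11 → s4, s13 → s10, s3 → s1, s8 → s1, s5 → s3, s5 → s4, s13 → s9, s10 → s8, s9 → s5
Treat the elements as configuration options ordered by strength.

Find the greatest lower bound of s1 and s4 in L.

Common lower bounds of {s1, s4}: s11, s13, s4, s5, s9.
The greatest among these is s4.

s4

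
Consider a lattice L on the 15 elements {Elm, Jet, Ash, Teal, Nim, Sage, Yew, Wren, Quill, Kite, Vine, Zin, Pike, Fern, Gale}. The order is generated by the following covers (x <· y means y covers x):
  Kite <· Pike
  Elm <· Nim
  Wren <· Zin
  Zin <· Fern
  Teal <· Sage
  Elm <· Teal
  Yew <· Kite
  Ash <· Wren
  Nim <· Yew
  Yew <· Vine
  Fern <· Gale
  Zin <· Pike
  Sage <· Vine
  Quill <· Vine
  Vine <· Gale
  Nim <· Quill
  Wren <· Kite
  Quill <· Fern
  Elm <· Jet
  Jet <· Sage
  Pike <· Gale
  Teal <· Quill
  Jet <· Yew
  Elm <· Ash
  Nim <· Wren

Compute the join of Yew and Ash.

Common upper bounds of {Yew, Ash}: Gale, Kite, Pike.
The least among these is Kite.

Kite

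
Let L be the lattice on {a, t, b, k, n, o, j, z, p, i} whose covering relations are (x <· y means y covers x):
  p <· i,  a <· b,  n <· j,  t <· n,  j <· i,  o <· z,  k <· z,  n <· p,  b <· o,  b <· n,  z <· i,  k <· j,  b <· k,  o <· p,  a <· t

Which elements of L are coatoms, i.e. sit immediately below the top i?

The coatoms are exactly the elements covered by i: j, p, z.

j, p, z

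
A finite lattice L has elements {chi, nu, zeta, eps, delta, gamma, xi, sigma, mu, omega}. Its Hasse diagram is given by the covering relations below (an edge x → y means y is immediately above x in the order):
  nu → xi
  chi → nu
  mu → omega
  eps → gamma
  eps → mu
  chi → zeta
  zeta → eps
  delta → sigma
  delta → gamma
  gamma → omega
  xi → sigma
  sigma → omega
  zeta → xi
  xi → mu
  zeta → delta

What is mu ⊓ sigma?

xi

Common lower bounds of {mu, sigma}: chi, nu, xi, zeta.
The greatest among these is xi.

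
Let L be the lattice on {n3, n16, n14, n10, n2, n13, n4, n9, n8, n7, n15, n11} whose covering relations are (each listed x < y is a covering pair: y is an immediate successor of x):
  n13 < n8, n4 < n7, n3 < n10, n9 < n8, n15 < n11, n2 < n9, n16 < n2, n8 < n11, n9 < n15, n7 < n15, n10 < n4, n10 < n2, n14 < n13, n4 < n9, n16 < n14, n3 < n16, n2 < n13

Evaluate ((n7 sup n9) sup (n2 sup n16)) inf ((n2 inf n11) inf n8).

n2

n7 ∨ n9 = n15
n2 ∨ n16 = n2
n15 ∨ n2 = n15
n2 ∧ n11 = n2
n2 ∧ n8 = n2
n15 ∧ n2 = n2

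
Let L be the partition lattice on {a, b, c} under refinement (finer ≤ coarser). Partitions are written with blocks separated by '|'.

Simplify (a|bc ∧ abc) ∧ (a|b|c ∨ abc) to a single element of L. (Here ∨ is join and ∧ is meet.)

a|bc ∧ abc = a|bc
a|b|c ∨ abc = abc
a|bc ∧ abc = a|bc

a|bc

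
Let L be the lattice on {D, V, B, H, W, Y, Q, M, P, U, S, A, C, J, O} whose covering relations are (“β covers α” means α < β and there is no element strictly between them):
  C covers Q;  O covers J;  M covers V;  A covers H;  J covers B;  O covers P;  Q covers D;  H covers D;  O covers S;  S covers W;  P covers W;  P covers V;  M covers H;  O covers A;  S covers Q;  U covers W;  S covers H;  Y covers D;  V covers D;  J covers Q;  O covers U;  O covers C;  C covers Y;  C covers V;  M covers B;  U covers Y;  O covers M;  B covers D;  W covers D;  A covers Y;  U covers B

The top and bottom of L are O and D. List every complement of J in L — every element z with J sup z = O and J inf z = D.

A, H, P, V, W, Y

Need z with J ∨ z = O and J ∧ z = D.
Checking each element gives: A, H, P, V, W, Y.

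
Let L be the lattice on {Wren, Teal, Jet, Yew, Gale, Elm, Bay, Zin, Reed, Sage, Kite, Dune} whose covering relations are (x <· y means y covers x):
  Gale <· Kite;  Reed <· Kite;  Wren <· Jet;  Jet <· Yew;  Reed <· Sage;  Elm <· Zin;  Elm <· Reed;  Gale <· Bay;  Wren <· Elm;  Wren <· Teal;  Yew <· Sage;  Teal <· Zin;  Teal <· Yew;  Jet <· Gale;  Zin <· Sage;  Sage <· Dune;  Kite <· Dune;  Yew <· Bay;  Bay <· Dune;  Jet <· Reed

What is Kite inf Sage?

Reed

Common lower bounds of {Kite, Sage}: Elm, Jet, Reed, Wren.
The greatest among these is Reed.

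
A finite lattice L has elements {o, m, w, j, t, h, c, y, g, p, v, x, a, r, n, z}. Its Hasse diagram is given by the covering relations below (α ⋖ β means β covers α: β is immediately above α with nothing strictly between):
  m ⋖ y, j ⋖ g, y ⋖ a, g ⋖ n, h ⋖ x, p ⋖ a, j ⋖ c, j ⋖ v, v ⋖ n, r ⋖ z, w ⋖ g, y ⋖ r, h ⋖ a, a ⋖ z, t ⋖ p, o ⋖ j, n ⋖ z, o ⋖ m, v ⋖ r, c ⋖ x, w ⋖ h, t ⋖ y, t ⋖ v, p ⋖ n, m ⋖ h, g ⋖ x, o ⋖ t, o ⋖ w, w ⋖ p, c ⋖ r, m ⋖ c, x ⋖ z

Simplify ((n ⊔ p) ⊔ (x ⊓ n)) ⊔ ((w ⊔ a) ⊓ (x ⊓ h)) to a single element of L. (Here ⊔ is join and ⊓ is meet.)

z

n ∨ p = n
x ∧ n = g
n ∨ g = n
w ∨ a = a
x ∧ h = h
a ∧ h = h
n ∨ h = z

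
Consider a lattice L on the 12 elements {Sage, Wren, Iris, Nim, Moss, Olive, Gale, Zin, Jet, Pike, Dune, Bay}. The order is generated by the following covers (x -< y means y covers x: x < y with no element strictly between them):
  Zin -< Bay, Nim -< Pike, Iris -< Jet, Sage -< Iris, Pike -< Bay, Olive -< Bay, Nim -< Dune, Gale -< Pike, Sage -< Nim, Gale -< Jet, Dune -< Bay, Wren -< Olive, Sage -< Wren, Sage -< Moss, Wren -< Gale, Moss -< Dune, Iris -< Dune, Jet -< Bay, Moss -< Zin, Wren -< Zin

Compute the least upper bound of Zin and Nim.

Common upper bounds of {Zin, Nim}: Bay.
The least among these is Bay.

Bay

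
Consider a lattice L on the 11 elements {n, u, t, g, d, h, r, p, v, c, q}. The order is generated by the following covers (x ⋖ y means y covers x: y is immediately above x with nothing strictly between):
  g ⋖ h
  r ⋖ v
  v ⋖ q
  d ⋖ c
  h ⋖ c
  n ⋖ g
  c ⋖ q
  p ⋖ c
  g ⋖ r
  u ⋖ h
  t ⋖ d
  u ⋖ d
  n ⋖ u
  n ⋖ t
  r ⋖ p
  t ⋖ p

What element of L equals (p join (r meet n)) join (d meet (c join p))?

r ∧ n = n
p ∨ n = p
c ∨ p = c
d ∧ c = d
p ∨ d = c

c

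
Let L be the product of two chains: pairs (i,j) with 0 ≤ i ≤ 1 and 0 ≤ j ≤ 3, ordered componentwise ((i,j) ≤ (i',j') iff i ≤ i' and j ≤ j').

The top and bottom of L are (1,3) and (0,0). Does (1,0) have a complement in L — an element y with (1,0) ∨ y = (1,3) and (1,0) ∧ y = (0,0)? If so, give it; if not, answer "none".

Need y with (1,0) ∨ y = (1,3) and (1,0) ∧ y = (0,0).
Checking each element gives: (0,3).

(0,3)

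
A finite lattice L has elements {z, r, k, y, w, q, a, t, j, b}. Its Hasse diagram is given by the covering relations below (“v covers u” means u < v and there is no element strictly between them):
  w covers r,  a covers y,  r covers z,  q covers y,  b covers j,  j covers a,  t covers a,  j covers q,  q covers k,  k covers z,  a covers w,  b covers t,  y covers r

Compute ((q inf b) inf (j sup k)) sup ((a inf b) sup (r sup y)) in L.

q ∧ b = q
j ∨ k = j
q ∧ j = q
a ∧ b = a
r ∨ y = y
a ∨ y = a
q ∨ a = j

j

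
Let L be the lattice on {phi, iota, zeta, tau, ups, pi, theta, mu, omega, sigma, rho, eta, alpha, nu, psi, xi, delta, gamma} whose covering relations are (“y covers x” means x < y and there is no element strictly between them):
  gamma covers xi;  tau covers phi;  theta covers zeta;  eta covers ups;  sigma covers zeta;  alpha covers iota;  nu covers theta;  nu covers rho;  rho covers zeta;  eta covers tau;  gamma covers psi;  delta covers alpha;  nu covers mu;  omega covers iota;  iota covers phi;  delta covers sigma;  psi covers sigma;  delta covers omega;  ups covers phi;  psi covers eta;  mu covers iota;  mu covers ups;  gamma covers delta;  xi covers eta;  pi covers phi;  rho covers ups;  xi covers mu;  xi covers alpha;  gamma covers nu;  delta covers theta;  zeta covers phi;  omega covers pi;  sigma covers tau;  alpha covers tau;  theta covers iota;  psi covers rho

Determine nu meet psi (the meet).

rho

Common lower bounds of {nu, psi}: phi, rho, ups, zeta.
The greatest among these is rho.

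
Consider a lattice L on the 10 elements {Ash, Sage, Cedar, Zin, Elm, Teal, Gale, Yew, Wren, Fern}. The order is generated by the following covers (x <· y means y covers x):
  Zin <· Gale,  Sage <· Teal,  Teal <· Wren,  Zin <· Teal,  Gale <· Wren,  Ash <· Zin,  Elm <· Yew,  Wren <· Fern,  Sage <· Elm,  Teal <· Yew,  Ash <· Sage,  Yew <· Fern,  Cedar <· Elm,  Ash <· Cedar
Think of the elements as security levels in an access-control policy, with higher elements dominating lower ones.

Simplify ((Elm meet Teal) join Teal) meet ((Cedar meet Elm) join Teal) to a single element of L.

Elm ∧ Teal = Sage
Sage ∨ Teal = Teal
Cedar ∧ Elm = Cedar
Cedar ∨ Teal = Yew
Teal ∧ Yew = Teal

Teal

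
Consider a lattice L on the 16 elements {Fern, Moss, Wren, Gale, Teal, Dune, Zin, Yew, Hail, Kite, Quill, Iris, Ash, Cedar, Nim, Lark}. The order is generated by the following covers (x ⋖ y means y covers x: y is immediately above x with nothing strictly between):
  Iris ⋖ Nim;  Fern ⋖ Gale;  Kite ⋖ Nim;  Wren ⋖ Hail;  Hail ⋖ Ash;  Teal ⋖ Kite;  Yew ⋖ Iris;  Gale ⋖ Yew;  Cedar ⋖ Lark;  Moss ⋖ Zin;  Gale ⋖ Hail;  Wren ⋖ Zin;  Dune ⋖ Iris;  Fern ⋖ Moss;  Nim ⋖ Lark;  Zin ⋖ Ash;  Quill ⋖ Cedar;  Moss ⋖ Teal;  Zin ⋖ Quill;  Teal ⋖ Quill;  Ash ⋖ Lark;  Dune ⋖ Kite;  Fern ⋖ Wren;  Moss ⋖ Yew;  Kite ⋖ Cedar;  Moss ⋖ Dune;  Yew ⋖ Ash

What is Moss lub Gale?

Common upper bounds of {Moss, Gale}: Ash, Iris, Lark, Nim, Yew.
The least among these is Yew.

Yew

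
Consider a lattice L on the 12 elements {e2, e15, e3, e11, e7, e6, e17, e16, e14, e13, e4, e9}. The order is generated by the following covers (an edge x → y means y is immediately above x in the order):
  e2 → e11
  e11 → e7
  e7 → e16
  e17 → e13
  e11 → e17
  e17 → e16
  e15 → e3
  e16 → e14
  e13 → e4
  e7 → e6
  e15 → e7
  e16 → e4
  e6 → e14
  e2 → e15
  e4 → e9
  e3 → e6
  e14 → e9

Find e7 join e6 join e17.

e14

Common upper bounds of {e7, e6, e17}: e14, e9.
The least among these is e14.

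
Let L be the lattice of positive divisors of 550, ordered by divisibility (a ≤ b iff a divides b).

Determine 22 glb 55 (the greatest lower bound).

In the divisibility order, the meet is the greatest common divisor: gcd(22, 55) = 11.

11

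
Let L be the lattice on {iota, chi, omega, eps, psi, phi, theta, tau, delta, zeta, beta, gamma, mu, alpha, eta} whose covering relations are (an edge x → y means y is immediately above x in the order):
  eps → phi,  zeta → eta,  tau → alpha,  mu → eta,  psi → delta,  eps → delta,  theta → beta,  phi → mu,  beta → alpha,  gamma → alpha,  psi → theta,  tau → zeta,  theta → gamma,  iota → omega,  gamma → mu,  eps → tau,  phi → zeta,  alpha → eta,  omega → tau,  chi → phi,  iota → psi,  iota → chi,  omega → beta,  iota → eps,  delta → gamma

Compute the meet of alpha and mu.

Common lower bounds of {alpha, mu}: delta, eps, gamma, iota, psi, theta.
The greatest among these is gamma.

gamma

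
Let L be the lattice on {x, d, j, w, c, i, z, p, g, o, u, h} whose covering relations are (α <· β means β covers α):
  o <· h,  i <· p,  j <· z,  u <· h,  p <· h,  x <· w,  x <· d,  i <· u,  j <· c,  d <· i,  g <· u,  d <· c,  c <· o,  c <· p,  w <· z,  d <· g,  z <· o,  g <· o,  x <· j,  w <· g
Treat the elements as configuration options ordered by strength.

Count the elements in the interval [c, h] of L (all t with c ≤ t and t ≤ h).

4

The interval [c, h] = {c, h, o, p}, which has 4 elements.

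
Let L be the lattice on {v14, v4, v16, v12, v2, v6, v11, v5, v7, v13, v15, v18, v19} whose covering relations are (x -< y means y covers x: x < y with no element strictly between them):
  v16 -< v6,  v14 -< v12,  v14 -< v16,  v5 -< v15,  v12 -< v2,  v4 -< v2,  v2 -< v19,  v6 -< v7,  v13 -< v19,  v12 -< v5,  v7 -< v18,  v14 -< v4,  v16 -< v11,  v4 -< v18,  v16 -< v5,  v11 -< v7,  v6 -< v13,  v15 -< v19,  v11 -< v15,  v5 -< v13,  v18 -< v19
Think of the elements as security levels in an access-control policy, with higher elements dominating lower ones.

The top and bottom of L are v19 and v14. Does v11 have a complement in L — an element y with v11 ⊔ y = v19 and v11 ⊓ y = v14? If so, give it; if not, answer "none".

v2

Need y with v11 ∨ y = v19 and v11 ∧ y = v14.
Checking each element gives: v2.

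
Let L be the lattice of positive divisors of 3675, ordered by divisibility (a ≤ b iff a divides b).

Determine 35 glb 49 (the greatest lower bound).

In the divisibility order, the meet is the greatest common divisor: gcd(35, 49) = 7.

7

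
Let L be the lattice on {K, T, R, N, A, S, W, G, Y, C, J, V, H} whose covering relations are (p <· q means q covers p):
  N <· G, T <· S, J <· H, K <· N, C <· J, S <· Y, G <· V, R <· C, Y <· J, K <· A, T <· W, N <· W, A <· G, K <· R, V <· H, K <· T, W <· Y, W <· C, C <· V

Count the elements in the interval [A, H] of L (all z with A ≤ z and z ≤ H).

The interval [A, H] = {A, G, H, V}, which has 4 elements.

4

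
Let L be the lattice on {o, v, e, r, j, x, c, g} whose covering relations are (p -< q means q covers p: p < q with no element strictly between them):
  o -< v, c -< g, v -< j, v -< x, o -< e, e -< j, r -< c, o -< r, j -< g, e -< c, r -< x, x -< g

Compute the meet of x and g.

Common lower bounds of {x, g}: o, r, v, x.
The greatest among these is x.

x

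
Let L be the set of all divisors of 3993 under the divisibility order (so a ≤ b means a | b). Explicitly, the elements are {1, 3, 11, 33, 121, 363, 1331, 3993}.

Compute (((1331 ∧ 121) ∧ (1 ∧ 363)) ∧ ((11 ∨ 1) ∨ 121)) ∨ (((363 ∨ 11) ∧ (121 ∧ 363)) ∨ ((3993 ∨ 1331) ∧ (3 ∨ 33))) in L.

1331 ∧ 121 = 121
1 ∧ 363 = 1
121 ∧ 1 = 1
11 ∨ 1 = 11
11 ∨ 121 = 121
1 ∧ 121 = 1
363 ∨ 11 = 363
121 ∧ 363 = 121
363 ∧ 121 = 121
3993 ∨ 1331 = 3993
3 ∨ 33 = 33
3993 ∧ 33 = 33
121 ∨ 33 = 363
1 ∨ 363 = 363

363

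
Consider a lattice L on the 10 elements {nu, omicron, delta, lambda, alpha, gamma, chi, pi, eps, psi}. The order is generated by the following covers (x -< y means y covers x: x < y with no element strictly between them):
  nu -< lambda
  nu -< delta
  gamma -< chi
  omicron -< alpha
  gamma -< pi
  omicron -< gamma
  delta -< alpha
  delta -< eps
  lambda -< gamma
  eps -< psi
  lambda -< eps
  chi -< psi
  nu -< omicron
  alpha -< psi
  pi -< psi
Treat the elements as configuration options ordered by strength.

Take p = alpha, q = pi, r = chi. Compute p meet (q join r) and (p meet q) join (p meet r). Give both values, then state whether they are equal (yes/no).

alpha; omicron; no

q join r = psi, so p meet (q join r) = alpha meet psi = alpha.
p meet q = omicron and p meet r = omicron, so (p meet q) join (p meet r) = omicron join omicron = omicron.
Equal: no.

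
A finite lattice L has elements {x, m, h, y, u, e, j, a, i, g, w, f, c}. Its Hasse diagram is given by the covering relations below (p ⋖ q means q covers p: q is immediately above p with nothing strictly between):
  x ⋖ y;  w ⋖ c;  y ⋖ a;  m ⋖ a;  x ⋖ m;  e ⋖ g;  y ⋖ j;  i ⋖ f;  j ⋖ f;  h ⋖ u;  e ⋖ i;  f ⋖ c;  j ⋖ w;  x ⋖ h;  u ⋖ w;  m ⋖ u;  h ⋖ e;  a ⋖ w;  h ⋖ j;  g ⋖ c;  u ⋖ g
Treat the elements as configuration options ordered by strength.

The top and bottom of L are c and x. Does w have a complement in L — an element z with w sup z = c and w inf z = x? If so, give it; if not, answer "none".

For every candidate z, either w ∨ z ≠ c or w ∧ z ≠ x; no complement exists.

none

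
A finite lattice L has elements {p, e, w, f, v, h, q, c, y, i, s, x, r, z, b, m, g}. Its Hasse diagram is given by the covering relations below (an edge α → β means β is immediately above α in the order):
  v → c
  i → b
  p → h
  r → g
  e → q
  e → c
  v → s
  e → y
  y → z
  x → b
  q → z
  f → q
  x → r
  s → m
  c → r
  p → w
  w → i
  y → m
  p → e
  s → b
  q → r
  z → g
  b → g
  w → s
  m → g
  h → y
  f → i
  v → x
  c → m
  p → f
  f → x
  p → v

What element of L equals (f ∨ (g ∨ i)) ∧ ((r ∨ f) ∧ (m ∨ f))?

r

g ∨ i = g
f ∨ g = g
r ∨ f = r
m ∨ f = g
r ∧ g = r
g ∧ r = r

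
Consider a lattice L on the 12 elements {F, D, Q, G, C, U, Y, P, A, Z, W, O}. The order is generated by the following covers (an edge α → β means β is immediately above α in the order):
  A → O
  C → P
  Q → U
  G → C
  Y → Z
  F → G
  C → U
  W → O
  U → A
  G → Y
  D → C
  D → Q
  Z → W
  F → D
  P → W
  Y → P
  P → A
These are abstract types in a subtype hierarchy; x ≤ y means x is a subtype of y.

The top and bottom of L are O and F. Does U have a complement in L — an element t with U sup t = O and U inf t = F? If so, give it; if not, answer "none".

none

For every candidate t, either U ∨ t ≠ O or U ∧ t ≠ F; no complement exists.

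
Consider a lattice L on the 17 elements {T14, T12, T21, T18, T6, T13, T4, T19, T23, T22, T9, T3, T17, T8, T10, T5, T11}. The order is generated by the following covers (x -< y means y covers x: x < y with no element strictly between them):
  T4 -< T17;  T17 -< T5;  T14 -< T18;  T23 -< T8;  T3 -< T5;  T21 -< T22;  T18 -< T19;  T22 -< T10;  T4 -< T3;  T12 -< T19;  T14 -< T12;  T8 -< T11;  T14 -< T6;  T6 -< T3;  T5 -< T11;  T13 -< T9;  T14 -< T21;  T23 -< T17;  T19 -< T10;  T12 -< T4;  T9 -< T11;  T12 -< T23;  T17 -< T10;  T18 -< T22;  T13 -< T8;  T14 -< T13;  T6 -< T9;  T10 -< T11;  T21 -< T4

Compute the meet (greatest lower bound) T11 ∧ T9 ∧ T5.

Common lower bounds of {T11, T9, T5}: T14, T6.
The greatest among these is T6.

T6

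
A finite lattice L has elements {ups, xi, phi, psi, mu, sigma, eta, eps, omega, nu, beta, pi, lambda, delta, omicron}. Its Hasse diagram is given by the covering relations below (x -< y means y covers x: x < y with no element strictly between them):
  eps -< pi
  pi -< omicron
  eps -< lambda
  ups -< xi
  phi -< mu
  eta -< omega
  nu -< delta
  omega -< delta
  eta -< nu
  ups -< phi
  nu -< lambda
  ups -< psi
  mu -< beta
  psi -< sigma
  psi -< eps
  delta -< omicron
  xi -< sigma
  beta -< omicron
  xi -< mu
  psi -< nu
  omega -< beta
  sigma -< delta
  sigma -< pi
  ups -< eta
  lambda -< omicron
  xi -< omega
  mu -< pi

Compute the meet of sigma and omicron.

sigma

Common lower bounds of {sigma, omicron}: psi, sigma, ups, xi.
The greatest among these is sigma.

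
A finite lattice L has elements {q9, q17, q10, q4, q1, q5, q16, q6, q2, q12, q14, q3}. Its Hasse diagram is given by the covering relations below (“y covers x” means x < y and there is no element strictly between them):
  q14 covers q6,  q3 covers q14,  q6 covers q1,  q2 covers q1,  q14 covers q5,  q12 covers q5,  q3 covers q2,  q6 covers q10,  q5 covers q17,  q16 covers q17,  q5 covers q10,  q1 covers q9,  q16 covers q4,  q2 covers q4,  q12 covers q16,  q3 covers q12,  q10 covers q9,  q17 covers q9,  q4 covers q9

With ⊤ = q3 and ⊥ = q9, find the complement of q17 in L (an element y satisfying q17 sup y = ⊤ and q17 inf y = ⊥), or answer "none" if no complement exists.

Need y with q17 ∨ y = q3 and q17 ∧ y = q9.
Checking each element gives: q2.

q2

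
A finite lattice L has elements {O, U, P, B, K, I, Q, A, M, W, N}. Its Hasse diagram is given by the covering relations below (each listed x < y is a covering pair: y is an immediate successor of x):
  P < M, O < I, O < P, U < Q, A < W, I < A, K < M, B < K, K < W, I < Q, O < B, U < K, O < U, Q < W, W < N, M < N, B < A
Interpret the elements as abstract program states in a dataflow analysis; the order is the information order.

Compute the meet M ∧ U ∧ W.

U

Common lower bounds of {M, U, W}: O, U.
The greatest among these is U.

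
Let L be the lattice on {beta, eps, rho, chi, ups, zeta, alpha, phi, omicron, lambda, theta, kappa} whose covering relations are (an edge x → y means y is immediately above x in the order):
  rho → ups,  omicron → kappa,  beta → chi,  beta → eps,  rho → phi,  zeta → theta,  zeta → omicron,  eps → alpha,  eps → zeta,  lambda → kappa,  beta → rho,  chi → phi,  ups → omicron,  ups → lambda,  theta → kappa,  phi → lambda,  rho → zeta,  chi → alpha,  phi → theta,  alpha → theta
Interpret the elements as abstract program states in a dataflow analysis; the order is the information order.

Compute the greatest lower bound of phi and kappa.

phi

Common lower bounds of {phi, kappa}: beta, chi, phi, rho.
The greatest among these is phi.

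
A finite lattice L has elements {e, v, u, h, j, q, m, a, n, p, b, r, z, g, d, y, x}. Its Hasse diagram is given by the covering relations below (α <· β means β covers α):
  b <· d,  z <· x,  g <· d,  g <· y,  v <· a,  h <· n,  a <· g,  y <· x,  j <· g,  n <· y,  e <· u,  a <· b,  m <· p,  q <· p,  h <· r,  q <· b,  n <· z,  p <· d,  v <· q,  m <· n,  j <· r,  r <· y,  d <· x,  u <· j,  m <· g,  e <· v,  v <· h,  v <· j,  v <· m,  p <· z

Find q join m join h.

z

Common upper bounds of {q, m, h}: x, z.
The least among these is z.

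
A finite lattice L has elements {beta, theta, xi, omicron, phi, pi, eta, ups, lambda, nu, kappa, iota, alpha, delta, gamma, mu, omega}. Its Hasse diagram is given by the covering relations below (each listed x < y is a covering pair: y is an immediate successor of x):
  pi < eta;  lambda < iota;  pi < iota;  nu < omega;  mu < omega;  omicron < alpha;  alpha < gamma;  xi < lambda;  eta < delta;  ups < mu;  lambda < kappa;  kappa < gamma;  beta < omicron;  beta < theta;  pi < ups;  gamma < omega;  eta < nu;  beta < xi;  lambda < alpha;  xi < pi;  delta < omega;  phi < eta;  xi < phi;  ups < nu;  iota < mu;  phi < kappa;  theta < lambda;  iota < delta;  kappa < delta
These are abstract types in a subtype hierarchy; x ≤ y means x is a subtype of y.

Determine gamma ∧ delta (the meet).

kappa

Common lower bounds of {gamma, delta}: beta, kappa, lambda, phi, theta, xi.
The greatest among these is kappa.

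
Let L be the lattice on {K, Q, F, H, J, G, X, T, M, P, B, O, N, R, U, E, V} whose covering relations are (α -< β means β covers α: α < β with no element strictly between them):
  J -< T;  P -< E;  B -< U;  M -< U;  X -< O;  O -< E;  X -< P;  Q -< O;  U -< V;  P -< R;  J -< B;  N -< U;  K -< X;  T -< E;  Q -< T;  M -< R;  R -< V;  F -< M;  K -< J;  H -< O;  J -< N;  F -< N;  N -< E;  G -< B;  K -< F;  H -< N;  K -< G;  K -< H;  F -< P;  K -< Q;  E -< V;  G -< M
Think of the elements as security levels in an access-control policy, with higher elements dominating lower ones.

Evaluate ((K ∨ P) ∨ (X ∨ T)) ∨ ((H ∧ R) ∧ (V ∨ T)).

K ∨ P = P
X ∨ T = E
P ∨ E = E
H ∧ R = K
V ∨ T = V
K ∧ V = K
E ∨ K = E

E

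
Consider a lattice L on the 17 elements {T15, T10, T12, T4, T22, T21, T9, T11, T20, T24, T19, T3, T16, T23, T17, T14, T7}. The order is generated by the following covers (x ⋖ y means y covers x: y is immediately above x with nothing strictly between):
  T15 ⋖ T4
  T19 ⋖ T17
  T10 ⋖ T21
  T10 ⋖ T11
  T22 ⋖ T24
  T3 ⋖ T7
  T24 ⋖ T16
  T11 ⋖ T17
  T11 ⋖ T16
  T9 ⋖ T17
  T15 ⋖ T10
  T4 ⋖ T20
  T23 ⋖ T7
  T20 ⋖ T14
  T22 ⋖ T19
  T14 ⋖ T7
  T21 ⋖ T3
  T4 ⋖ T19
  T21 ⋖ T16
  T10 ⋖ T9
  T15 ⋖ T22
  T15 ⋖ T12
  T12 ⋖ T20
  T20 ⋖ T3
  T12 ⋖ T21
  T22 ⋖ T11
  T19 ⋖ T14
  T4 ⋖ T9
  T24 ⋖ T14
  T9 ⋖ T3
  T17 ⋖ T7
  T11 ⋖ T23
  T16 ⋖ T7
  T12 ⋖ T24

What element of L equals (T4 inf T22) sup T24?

T4 ∧ T22 = T15
T15 ∨ T24 = T24

T24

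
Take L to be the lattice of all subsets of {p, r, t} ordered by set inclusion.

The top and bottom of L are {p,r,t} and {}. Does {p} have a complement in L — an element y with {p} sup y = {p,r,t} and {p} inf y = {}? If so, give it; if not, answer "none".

Need y with {p} ∨ y = {p,r,t} and {p} ∧ y = {}.
Checking each element gives: {r,t}.

{r,t}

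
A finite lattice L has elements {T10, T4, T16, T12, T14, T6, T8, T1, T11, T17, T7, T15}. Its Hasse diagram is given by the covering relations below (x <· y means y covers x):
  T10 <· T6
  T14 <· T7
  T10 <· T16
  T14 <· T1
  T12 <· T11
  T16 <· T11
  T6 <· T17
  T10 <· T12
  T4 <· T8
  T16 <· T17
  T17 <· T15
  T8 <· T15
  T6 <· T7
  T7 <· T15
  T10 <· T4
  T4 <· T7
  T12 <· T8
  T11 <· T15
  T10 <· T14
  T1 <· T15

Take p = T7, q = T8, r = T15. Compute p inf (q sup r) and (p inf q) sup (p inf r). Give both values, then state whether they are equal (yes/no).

q sup r = T15, so p inf (q sup r) = T7 inf T15 = T7.
p inf q = T4 and p inf r = T7, so (p inf q) sup (p inf r) = T4 sup T7 = T7.
Equal: yes.

T7; T7; yes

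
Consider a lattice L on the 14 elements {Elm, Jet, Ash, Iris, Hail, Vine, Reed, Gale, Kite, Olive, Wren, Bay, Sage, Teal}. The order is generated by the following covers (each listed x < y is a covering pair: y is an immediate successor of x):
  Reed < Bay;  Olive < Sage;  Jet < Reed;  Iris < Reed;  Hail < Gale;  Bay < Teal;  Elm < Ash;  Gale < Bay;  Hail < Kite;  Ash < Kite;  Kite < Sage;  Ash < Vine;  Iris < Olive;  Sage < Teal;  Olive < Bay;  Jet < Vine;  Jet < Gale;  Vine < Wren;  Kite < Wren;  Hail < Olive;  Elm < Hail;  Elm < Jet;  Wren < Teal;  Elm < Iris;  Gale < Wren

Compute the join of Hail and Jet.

Gale

Common upper bounds of {Hail, Jet}: Bay, Gale, Teal, Wren.
The least among these is Gale.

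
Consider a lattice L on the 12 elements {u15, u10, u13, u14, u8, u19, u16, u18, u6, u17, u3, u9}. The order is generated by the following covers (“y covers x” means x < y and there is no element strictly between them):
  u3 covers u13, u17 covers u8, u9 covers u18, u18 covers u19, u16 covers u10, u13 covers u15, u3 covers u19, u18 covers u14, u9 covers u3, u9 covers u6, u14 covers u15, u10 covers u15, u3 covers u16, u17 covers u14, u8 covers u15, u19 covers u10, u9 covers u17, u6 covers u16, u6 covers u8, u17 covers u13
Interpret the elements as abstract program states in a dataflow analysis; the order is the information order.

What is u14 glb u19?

Common lower bounds of {u14, u19}: u15.
The greatest among these is u15.

u15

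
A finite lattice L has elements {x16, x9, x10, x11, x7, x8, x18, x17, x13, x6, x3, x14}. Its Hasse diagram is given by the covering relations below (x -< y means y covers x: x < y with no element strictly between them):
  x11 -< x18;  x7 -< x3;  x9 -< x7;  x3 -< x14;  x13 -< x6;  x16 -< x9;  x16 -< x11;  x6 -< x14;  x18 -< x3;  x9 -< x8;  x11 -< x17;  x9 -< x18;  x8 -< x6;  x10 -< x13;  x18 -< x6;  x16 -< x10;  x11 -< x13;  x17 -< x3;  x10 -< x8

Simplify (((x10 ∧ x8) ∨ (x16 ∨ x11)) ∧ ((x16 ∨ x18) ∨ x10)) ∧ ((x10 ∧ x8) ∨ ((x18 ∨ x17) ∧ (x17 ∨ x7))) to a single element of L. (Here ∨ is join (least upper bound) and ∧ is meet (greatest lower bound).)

x13

x10 ∧ x8 = x10
x16 ∨ x11 = x11
x10 ∨ x11 = x13
x16 ∨ x18 = x18
x18 ∨ x10 = x6
x13 ∧ x6 = x13
x10 ∧ x8 = x10
x18 ∨ x17 = x3
x17 ∨ x7 = x3
x3 ∧ x3 = x3
x10 ∨ x3 = x14
x13 ∧ x14 = x13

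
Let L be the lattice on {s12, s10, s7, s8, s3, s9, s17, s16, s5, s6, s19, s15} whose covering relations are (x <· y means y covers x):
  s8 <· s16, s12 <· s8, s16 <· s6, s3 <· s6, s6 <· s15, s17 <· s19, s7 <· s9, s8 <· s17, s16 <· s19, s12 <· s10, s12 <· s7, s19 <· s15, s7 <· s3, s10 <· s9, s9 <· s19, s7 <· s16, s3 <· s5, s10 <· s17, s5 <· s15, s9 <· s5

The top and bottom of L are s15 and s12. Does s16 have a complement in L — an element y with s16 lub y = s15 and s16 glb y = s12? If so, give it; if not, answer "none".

none

For every candidate y, either s16 ∨ y ≠ s15 or s16 ∧ y ≠ s12; no complement exists.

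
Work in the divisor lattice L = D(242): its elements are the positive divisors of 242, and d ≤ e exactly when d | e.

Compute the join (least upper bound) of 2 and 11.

22

Common upper bounds of {2, 11}: 22, 242.
The least among these is 22.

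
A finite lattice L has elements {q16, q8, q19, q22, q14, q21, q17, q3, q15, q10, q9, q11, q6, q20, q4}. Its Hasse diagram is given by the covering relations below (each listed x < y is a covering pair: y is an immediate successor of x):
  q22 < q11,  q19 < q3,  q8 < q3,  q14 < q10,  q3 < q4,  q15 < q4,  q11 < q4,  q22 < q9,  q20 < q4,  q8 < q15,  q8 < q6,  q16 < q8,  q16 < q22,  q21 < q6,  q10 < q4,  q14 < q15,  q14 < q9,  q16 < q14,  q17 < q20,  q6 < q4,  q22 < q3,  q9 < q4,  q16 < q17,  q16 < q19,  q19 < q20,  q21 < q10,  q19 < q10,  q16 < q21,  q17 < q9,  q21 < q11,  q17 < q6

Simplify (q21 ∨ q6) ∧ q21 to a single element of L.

q21 ∨ q6 = q6
q6 ∧ q21 = q21

q21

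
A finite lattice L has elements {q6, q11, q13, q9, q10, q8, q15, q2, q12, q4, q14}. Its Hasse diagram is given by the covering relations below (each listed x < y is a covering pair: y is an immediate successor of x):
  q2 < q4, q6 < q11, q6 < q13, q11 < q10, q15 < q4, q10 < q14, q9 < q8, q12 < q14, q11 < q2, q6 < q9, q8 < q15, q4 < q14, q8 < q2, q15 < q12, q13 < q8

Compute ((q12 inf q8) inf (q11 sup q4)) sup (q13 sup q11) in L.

q12 ∧ q8 = q8
q11 ∨ q4 = q4
q8 ∧ q4 = q8
q13 ∨ q11 = q2
q8 ∨ q2 = q2

q2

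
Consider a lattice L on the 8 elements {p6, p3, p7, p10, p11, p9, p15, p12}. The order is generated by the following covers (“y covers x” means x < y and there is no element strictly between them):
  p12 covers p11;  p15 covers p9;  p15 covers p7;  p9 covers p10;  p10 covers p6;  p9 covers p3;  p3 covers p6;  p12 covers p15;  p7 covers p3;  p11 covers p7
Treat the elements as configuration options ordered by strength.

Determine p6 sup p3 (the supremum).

p3

Common upper bounds of {p6, p3}: p11, p12, p15, p3, p7, p9.
The least among these is p3.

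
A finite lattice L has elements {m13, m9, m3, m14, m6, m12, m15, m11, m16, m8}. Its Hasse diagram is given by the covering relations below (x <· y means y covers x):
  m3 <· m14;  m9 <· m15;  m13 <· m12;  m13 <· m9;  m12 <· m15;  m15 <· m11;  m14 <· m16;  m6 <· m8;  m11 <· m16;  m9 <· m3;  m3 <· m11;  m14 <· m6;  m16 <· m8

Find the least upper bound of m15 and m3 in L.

Common upper bounds of {m15, m3}: m11, m16, m8.
The least among these is m11.

m11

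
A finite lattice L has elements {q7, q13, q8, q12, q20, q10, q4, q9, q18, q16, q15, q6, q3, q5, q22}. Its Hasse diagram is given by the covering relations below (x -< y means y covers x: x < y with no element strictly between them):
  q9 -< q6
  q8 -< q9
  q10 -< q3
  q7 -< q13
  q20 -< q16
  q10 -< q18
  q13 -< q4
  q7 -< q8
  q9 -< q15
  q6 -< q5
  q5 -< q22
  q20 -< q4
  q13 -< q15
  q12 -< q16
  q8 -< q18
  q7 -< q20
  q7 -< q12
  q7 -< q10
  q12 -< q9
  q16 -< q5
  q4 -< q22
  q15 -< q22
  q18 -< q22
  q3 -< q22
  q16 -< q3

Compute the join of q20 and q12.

q16

Common upper bounds of {q20, q12}: q16, q22, q3, q5.
The least among these is q16.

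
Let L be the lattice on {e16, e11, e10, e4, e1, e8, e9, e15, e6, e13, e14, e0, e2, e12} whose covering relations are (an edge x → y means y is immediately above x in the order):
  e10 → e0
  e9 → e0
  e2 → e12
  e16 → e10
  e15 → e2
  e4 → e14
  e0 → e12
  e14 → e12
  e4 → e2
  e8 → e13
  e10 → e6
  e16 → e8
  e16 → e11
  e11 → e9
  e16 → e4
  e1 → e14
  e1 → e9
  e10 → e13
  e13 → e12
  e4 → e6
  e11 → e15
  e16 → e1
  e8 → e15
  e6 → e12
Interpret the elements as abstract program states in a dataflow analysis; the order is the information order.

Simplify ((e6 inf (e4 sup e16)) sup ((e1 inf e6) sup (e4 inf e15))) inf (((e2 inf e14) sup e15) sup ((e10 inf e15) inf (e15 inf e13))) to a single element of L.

e4 ∨ e16 = e4
e6 ∧ e4 = e4
e1 ∧ e6 = e16
e4 ∧ e15 = e16
e16 ∨ e16 = e16
e4 ∨ e16 = e4
e2 ∧ e14 = e4
e4 ∨ e15 = e2
e10 ∧ e15 = e16
e15 ∧ e13 = e8
e16 ∧ e8 = e16
e2 ∨ e16 = e2
e4 ∧ e2 = e4

e4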